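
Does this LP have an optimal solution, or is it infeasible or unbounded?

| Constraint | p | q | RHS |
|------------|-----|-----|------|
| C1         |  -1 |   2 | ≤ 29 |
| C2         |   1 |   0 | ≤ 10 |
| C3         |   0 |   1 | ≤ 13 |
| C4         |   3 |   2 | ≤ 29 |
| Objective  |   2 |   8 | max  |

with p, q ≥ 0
The point (1, 13) satisfies every constraint, so the LP is feasible; the constraints give p ≤ 10 and q ≤ 13, which with p, q ≥ 0 keep the feasible region inside a bounded box. A feasible, bounded LP attains a finite optimum at a vertex.

Evaluating z = 2p + 8q at each vertex:
  (0, 0): z = 0
  (9.667, 0): z = 19.33
  (1, 13): z = 106
  (0, 13): z = 104

Bounded optimum: z* = 106 at (1, 13).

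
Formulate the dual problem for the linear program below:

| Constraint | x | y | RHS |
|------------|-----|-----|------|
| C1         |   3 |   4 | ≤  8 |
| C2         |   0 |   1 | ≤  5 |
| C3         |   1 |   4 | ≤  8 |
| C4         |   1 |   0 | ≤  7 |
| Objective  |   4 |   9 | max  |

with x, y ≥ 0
Minimize: z = 8y1 + 5y2 + 8y3 + 7y4

Subject to:
  C1: -3y1 - y3 - y4 ≤ -4
  C2: -4y1 - y2 - 4y3 ≤ -9
  y1, y2, y3, y4 ≥ 0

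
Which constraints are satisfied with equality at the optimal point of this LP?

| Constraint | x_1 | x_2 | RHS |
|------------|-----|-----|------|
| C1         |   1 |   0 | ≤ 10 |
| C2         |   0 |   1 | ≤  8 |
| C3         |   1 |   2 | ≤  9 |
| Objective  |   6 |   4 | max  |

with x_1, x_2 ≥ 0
Optimal: x_1 = 9, x_2 = 0
Slack at optimum:
  C1: slack = 1
  C2: slack = 8
  C3: slack = 0 (binding)
  x_1 ≥ 0: x_1 = 9
  x_2 ≥ 0: x_2 = 0 (binding)
Binding constraints: C3, x_2 ≥ 0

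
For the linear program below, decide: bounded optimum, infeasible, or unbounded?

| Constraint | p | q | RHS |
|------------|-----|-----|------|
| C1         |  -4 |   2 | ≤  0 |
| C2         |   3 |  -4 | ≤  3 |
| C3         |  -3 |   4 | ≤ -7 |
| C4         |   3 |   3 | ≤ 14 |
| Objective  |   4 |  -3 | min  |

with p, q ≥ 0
C2 requires 3p - 4q ≤ 3, while C3 (-3p + 4q ≤ -7) is equivalent to 3p - 4q ≥ 7. Together they would need 7 ≤ 3p - 4q ≤ 3, which is impossible since 7 > 3. No point satisfies all constraints.

The feasible region is empty; the LP is infeasible.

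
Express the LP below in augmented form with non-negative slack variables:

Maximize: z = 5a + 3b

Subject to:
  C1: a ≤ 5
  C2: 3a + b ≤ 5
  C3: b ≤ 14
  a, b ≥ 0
max z = 5a + 3b

s.t.
  a + s1 = 5
  3a + b + s2 = 5
  b + s3 = 14
  a, b, s1, s2, s3 ≥ 0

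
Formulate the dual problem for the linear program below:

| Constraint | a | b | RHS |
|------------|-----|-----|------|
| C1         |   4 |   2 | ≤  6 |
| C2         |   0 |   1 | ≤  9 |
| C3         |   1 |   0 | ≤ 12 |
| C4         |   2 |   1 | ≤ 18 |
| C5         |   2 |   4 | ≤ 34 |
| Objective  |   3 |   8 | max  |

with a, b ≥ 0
Minimize: z = 6y1 + 9y2 + 12y3 + 18y4 + 34y5

Subject to:
  C1: -4y1 - y3 - 2y4 - 2y5 ≤ -3
  C2: -2y1 - y2 - y4 - 4y5 ≤ -8
  y1, y2, y3, y4, y5 ≥ 0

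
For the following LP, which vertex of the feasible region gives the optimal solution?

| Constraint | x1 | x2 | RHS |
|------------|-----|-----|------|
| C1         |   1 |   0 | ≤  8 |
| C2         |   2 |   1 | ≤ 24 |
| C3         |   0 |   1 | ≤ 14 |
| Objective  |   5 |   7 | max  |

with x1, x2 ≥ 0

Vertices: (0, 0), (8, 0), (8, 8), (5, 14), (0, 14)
Evaluating z = 5x1 + 7x2 at each vertex:
  (0, 0): z = 0
  (8, 0): z = 40
  (8, 8): z = 96
  (5, 14): z = 123
  (0, 14): z = 98

The largest value is z = 123, attained at (5, 14).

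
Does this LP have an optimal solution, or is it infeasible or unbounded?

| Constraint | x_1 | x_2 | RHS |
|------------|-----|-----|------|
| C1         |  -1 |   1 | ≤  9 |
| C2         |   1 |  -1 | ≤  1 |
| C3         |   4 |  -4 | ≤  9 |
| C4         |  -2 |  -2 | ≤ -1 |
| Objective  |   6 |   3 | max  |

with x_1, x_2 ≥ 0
Feasible point: (0, 1) satisfies every constraint, so the LP is feasible.
Direction d = (1, 1): for each constraint row a, a·d ≤ 0 —
  (-1)(1) + (1)(1) = 0 ≤ 0
  (1)(1) + (-1)(1) = 0 ≤ 0
  (4)(1) + (-4)(1) = 0 ≤ 0
  (-2)(1) + (-2)(1) = -4 ≤ 0
and d ≥ 0, so (0, 1) + t·d stays feasible for every t ≥ 0. Along this ray z = 6x_1 + 3x_2 changes by 9 per unit t, so z → +∞.

Unbounded — the objective can increase without bound over the feasible region.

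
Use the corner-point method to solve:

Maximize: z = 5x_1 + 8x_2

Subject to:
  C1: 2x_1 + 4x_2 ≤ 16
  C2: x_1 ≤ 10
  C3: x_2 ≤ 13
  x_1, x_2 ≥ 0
Each vertex is the intersection of two constraint boundaries that also satisfies all remaining constraints:
  x_1 = 0 and x_2 = 0 → (0, 0)
  2x_1 + 4x_2 = 16 and x_2 = 0 → (8, 0)
  2x_1 + 4x_2 = 16 and x_1 = 0 → (0, 4)

Evaluating z = 5x_1 + 8x_2 at each vertex:
  (0, 0): z = 0
  (8, 0): z = 40
  (0, 4): z = 32

The maximum is at (8, 0) with z = 40.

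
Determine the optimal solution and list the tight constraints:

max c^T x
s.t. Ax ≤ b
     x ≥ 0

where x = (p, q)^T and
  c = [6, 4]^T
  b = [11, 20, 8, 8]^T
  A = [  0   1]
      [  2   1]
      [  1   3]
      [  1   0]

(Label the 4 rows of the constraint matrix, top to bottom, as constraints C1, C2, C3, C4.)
Optimal: p = 8, q = 0
Binding: C3, C4, q ≥ 0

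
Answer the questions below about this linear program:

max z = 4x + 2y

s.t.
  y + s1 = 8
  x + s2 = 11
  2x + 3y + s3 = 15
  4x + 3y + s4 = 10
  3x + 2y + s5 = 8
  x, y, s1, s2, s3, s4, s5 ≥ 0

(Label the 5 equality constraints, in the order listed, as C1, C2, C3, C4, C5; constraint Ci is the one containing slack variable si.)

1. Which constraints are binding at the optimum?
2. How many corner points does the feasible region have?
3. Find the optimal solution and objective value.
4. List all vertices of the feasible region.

1. C4, y ≥ 0
2. 3
3. x = 2.5, y = 0, z = 10
4. (0, 0), (2.5, 0), (0, 3.333)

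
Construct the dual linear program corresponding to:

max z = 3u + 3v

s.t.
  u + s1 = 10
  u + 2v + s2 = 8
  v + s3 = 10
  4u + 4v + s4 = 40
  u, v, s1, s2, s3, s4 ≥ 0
Minimize: z = 10y1 + 8y2 + 10y3 + 40y4

Subject to:
  C1: -y1 - y2 - 4y4 ≤ -3
  C2: -2y2 - y3 - 4y4 ≤ -3
  y1, y2, y3, y4 ≥ 0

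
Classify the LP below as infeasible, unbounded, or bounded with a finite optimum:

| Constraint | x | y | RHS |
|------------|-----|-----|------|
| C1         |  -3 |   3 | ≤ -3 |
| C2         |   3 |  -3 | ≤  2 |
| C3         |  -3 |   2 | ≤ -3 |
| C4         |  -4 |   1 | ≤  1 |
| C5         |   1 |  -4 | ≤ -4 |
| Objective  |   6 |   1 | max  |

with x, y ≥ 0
C2 requires 3x - 3y ≤ 2, while C1 (-3x + 3y ≤ -3) is equivalent to 3x - 3y ≥ 3. Together they would need 3 ≤ 3x - 3y ≤ 2, which is impossible since 3 > 2. No point satisfies all constraints.

Infeasible — the constraint set is empty.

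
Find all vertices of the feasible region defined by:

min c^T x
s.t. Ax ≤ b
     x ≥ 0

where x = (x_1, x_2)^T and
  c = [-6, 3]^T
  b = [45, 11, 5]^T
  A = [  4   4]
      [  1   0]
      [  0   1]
Each vertex is the intersection of two constraint boundaries that also satisfies all remaining constraints:
  x_1 = 0 and x_2 = 0 → (0, 0)
  x_1 = 11 and x_2 = 0 → (11, 0)
  4x_1 + 4x_2 = 45 and x_1 = 11 → (11, 0.25)
  4x_1 + 4x_2 = 45 and x_2 = 5 → (6.25, 5)
  x_2 = 5 and x_1 = 0 → (0, 5)

Vertices: (0, 0), (11, 0), (11, 0.25), (6.25, 5), (0, 5)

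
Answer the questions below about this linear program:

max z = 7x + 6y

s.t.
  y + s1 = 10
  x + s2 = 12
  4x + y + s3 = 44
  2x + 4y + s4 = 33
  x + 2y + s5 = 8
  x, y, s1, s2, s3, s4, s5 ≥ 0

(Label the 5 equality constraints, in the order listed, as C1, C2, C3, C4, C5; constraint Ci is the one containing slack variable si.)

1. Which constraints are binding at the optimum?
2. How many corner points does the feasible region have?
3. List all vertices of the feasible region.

1. C5, y ≥ 0
2. 3
3. (0, 0), (8, 0), (0, 4)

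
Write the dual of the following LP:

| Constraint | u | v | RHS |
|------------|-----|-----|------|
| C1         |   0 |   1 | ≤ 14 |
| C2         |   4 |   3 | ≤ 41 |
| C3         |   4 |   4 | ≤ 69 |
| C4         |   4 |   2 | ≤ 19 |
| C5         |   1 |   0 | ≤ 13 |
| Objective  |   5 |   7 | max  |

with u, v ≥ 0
Minimize: z = 14y1 + 41y2 + 69y3 + 19y4 + 13y5

Subject to:
  C1: -4y2 - 4y3 - 4y4 - y5 ≤ -5
  C2: -y1 - 3y2 - 4y3 - 2y4 ≤ -7
  y1, y2, y3, y4, y5 ≥ 0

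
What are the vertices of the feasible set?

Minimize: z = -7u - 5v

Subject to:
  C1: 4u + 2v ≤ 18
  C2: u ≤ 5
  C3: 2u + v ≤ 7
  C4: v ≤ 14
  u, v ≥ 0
Each vertex is the intersection of two constraint boundaries that also satisfies all remaining constraints:
  u = 0 and v = 0 → (0, 0)
  2u + v = 7 and v = 0 → (3.5, 0)
  2u + v = 7 and u = 0 → (0, 7)

Vertices: (0, 0), (3.5, 0), (0, 7)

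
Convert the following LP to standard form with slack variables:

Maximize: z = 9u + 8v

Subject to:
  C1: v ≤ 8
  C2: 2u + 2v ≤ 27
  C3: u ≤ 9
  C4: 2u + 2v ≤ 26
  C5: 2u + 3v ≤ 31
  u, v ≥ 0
max z = 9u + 8v

s.t.
  v + s1 = 8
  2u + 2v + s2 = 27
  u + s3 = 9
  2u + 2v + s4 = 26
  2u + 3v + s5 = 31
  u, v, s1, s2, s3, s4, s5 ≥ 0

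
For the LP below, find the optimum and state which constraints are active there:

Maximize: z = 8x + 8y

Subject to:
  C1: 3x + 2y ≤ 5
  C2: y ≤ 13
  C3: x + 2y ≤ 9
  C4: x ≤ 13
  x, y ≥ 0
Optimal: x = 0, y = 2.5
Binding: C1, x ≥ 0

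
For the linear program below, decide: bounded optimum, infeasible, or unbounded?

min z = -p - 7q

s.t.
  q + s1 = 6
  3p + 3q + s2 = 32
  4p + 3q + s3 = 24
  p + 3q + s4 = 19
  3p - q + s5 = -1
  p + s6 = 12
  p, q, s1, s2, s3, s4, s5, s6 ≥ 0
The point (1, 6) satisfies every constraint, so the LP is feasible; the constraints give p ≤ 12 and q ≤ 6, which with p, q ≥ 0 keep the feasible region inside a bounded box. A feasible, bounded LP attains a finite optimum at a vertex.

Evaluating z = -p - 7q at each vertex:
  (0, 1): z = -7
  (1.6, 5.8): z = -42.2
  (1, 6): z = -43
  (0, 6): z = -42

Bounded optimum: z* = -43 at (1, 6).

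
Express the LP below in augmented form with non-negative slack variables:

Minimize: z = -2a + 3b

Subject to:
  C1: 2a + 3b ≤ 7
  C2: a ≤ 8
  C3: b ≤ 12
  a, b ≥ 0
min z = -2a + 3b

s.t.
  2a + 3b + s1 = 7
  a + s2 = 8
  b + s3 = 12
  a, b, s1, s2, s3 ≥ 0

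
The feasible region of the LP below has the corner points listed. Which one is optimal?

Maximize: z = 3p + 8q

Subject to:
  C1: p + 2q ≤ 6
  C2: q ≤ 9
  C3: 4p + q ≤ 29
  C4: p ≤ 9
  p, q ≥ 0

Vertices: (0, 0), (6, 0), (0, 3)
(0, 3) with z = 24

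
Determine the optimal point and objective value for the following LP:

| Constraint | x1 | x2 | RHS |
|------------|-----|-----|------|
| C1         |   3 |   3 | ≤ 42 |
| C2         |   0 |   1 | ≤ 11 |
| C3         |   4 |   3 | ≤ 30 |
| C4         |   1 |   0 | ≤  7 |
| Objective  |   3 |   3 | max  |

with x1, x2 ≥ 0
Each vertex is the intersection of two constraint boundaries that also satisfies all remaining constraints:
  x1 = 0 and x2 = 0 → (0, 0)
  x1 = 7 and x2 = 0 → (7, 0)
  4x1 + 3x2 = 30 and x1 = 7 → (7, 0.6667)
  4x1 + 3x2 = 30 and x1 = 0 → (0, 10)

Evaluating z = 3x1 + 3x2 at each vertex:
  (0, 0): z = 0
  (7, 0): z = 21
  (7, 0.6667): z = 23
  (0, 10): z = 30

The maximum is at (0, 10) with z = 30.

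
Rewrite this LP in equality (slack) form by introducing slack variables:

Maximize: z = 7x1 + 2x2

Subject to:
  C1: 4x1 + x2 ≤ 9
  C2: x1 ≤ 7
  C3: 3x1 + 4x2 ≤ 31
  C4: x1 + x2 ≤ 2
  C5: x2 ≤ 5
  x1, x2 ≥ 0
max z = 7x1 + 2x2

s.t.
  4x1 + x2 + s1 = 9
  x1 + s2 = 7
  3x1 + 4x2 + s3 = 31
  x1 + x2 + s4 = 2
  x2 + s5 = 5
  x1, x2, s1, s2, s3, s4, s5 ≥ 0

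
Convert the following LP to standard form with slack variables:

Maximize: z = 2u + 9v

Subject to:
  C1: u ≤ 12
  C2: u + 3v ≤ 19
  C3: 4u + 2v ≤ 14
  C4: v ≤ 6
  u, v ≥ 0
max z = 2u + 9v

s.t.
  u + s1 = 12
  u + 3v + s2 = 19
  4u + 2v + s3 = 14
  v + s4 = 6
  u, v, s1, s2, s3, s4 ≥ 0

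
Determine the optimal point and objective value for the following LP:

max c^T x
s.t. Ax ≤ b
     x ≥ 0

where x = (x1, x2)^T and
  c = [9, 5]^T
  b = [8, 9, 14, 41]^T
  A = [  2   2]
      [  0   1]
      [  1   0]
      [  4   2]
x1 = 4, x2 = 0, z = 36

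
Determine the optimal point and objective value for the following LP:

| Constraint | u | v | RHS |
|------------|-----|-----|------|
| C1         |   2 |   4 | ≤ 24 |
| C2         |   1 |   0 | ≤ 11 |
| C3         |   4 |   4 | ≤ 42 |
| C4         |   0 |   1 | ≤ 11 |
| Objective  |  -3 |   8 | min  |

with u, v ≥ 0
Each vertex is the intersection of two constraint boundaries that also satisfies all remaining constraints:
  u = 0 and v = 0 → (0, 0)
  4u + 4v = 42 and v = 0 → (10.5, 0)
  2u + 4v = 24 and 4u + 4v = 42 → (9, 1.5)
  2u + 4v = 24 and u = 0 → (0, 6)

Evaluating z = -3u + 8v at each vertex:
  (0, 0): z = 0
  (10.5, 0): z = -31.5
  (9, 1.5): z = -15
  (0, 6): z = 48

The minimum is at (10.5, 0) with z = -31.5.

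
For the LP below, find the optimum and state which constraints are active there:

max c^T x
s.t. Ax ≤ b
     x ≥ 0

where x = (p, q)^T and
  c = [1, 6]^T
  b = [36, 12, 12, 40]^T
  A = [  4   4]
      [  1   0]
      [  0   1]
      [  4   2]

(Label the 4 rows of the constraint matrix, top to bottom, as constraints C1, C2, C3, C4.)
Optimal: p = 0, q = 9
Binding: C1, p ≥ 0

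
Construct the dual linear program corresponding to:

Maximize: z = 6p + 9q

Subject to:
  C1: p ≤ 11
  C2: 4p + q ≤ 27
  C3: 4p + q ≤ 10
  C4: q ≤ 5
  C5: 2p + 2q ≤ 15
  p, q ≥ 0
Minimize: z = 11y1 + 27y2 + 10y3 + 5y4 + 15y5

Subject to:
  C1: -y1 - 4y2 - 4y3 - 2y5 ≤ -6
  C2: -y2 - y3 - y4 - 2y5 ≤ -9
  y1, y2, y3, y4, y5 ≥ 0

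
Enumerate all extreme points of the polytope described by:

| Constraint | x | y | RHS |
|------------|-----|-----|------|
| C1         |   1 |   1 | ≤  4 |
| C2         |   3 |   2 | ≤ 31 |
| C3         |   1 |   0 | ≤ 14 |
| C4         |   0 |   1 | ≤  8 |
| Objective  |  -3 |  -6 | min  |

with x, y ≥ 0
Each vertex is the intersection of two constraint boundaries that also satisfies all remaining constraints:
  x = 0 and y = 0 → (0, 0)
  x + y = 4 and y = 0 → (4, 0)
  x + y = 4 and x = 0 → (0, 4)

Vertices: (0, 0), (4, 0), (0, 4)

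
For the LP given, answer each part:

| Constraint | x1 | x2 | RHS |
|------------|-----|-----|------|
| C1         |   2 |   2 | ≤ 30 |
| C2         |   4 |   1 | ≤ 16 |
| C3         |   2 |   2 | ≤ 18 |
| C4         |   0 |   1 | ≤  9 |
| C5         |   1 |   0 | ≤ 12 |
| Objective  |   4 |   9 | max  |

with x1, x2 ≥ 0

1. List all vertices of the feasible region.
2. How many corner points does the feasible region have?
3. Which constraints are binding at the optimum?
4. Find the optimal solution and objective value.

1. (0, 0), (4, 0), (2.333, 6.667), (0, 9)
2. 4
3. C3, C4, x1 ≥ 0
4. x1 = 0, x2 = 9, z = 81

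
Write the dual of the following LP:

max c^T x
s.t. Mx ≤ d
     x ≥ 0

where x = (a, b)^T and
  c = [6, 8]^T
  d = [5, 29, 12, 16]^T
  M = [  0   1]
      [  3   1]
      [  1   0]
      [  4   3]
Minimize: z = 5y1 + 29y2 + 12y3 + 16y4

Subject to:
  C1: -3y2 - y3 - 4y4 ≤ -6
  C2: -y1 - y2 - 3y4 ≤ -8
  y1, y2, y3, y4 ≥ 0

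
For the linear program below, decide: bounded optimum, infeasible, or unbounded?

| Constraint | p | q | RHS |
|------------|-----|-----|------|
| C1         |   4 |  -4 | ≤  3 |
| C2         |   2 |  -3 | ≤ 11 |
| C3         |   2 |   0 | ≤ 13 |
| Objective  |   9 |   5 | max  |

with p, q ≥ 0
Feasible point: (0, 0) satisfies every constraint, so the LP is feasible.
Direction d = (0, 1): for each constraint row a, a·d ≤ 0 —
  (4)(0) + (-4)(1) = -4 ≤ 0
  (2)(0) + (-3)(1) = -3 ≤ 0
  (2)(0) + (0)(1) = 0 ≤ 0
and d ≥ 0, so (0, 0) + t·d stays feasible for every t ≥ 0. Along this ray z = 9p + 5q changes by 5 per unit t, so z → +∞.

Unbounded — the objective can increase without bound over the feasible region.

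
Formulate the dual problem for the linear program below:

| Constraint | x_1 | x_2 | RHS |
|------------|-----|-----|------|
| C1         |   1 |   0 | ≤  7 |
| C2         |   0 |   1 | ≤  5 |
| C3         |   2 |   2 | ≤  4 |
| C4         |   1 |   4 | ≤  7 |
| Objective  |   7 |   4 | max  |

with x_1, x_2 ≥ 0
Minimize: z = 7y1 + 5y2 + 4y3 + 7y4

Subject to:
  C1: -y1 - 2y3 - y4 ≤ -7
  C2: -y2 - 2y3 - 4y4 ≤ -4
  y1, y2, y3, y4 ≥ 0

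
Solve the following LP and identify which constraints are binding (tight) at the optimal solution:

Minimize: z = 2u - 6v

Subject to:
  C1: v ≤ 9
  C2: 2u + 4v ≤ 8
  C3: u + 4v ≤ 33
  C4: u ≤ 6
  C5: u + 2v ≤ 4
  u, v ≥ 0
Optimal: u = 0, v = 2
Slack at optimum:
  C1: slack = 7
  C2: slack = 0 (binding)
  C3: slack = 25
  C4: slack = 6
  C5: slack = 0 (binding)
  u ≥ 0: u = 0 (binding)
  v ≥ 0: v = 2
Binding constraints: C2, C5, u ≥ 0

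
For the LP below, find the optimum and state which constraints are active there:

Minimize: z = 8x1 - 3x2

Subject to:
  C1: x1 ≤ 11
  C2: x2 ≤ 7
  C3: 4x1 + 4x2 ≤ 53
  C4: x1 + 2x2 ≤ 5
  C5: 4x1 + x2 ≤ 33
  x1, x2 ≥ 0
Optimal: x1 = 0, x2 = 2.5
Binding: C4, x1 ≥ 0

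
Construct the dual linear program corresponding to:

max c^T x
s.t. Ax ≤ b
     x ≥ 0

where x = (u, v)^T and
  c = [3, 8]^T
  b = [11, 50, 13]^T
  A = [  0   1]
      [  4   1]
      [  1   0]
Minimize: z = 11y1 + 50y2 + 13y3

Subject to:
  C1: -4y2 - y3 ≤ -3
  C2: -y1 - y2 ≤ -8
  y1, y2, y3 ≥ 0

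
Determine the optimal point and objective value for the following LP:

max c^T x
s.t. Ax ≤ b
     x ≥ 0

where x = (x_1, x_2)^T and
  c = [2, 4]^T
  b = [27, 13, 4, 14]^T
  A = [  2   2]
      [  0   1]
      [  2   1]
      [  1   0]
Each vertex is the intersection of two constraint boundaries that also satisfies all remaining constraints:
  x_1 = 0 and x_2 = 0 → (0, 0)
  2x_1 + x_2 = 4 and x_2 = 0 → (2, 0)
  2x_1 + x_2 = 4 and x_1 = 0 → (0, 4)

Evaluating z = 2x_1 + 4x_2 at each vertex:
  (0, 0): z = 0
  (2, 0): z = 4
  (0, 4): z = 16

The maximum is at (0, 4) with z = 16.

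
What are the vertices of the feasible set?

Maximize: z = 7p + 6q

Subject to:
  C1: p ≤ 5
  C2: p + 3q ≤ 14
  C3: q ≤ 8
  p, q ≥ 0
Each vertex is the intersection of two constraint boundaries that also satisfies all remaining constraints:
  p = 0 and q = 0 → (0, 0)
  p = 5 and q = 0 → (5, 0)
  p = 5 and p + 3q = 14 → (5, 3)
  p + 3q = 14 and p = 0 → (0, 4.667)

Vertices: (0, 0), (5, 0), (5, 3), (0, 4.667)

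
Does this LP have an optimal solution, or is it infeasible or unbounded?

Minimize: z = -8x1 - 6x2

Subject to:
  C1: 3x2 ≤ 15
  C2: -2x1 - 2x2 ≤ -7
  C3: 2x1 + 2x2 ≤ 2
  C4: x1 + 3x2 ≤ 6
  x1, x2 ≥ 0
C3 requires 2x1 + 2x2 ≤ 2, while C2 (-2x1 - 2x2 ≤ -7) is equivalent to 2x1 + 2x2 ≥ 7. Together they would need 7 ≤ 2x1 + 2x2 ≤ 2, which is impossible since 7 > 2. No point satisfies all constraints.

Infeasible: no point satisfies all constraints simultaneously.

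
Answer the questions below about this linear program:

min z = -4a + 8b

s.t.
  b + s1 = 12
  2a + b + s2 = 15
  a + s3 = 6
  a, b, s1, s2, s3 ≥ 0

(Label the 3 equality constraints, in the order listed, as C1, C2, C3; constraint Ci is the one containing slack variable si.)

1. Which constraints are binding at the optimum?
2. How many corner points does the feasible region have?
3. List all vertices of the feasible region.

1. C3, b ≥ 0
2. 5
3. (0, 0), (6, 0), (6, 3), (1.5, 12), (0, 12)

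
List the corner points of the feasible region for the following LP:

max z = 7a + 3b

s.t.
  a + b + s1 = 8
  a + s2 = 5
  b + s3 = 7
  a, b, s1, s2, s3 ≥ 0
Each vertex is the intersection of two constraint boundaries that also satisfies all remaining constraints:
  a = 0 and b = 0 → (0, 0)
  a = 5 and b = 0 → (5, 0)
  a + b = 8 and a = 5 → (5, 3)
  a + b = 8 and b = 7 → (1, 7)
  b = 7 and a = 0 → (0, 7)

Vertices: (0, 0), (5, 0), (5, 3), (1, 7), (0, 7)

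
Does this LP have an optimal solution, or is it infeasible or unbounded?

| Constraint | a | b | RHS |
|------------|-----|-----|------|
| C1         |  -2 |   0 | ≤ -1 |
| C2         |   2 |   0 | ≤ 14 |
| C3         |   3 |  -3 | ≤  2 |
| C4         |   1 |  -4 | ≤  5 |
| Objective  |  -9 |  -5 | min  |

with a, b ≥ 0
Feasible point: (1, 1) satisfies every constraint, so the LP is feasible.
Direction d = (0, 1): for each constraint row a, a·d ≤ 0 —
  (-2)(0) + (0)(1) = 0 ≤ 0
  (2)(0) + (0)(1) = 0 ≤ 0
  (3)(0) + (-3)(1) = -3 ≤ 0
  (1)(0) + (-4)(1) = -4 ≤ 0
and d ≥ 0, so (1, 1) + t·d stays feasible for every t ≥ 0. Along this ray z = -9a - 5b changes by -5 per unit t, so z → −∞.

Unbounded — the objective can decrease without bound over the feasible region.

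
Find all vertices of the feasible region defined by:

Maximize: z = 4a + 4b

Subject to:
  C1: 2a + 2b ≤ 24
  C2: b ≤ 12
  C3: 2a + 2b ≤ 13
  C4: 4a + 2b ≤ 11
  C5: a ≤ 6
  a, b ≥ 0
Each vertex is the intersection of two constraint boundaries that also satisfies all remaining constraints:
  a = 0 and b = 0 → (0, 0)
  4a + 2b = 11 and b = 0 → (2.75, 0)
  4a + 2b = 11 and a = 0 → (0, 5.5)

Vertices: (0, 0), (2.75, 0), (0, 5.5)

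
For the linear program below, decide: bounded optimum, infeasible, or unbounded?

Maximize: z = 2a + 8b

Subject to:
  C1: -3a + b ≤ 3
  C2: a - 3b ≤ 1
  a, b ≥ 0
Feasible point: (0, 0) satisfies every constraint, so the LP is feasible.
Direction d = (1, 1): for each constraint row a, a·d ≤ 0 —
  (-3)(1) + (1)(1) = -2 ≤ 0
  (1)(1) + (-3)(1) = -2 ≤ 0
and d ≥ 0, so (0, 0) + t·d stays feasible for every t ≥ 0. Along this ray z = 2a + 8b changes by 10 per unit t, so z → +∞.

The LP is unbounded; z can be made arbitrarily large.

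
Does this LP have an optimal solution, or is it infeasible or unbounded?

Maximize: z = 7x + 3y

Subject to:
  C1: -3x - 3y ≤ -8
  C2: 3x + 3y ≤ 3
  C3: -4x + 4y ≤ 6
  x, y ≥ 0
C2 requires 3x + 3y ≤ 3, while C1 (-3x - 3y ≤ -8) is equivalent to 3x + 3y ≥ 8. Together they would need 8 ≤ 3x + 3y ≤ 3, which is impossible since 8 > 3. No point satisfies all constraints.

Infeasible: no point satisfies all constraints simultaneously.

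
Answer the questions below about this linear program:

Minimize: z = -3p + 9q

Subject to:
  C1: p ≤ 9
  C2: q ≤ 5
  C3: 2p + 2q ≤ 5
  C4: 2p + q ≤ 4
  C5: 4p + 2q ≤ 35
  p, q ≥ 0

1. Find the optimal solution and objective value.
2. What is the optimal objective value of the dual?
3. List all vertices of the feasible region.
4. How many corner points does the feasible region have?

1. p = 2, q = 0, z = -6
2. -6 (by strong duality, equal to the primal optimum)
3. (0, 0), (2, 0), (1.5, 1), (0, 2.5)
4. 4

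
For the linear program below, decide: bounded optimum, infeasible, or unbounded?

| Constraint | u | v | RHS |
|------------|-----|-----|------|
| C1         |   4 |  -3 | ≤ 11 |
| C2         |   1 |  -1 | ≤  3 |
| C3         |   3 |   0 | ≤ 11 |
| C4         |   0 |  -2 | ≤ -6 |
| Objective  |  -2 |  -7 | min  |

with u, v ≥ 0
Feasible point: (0, 3) satisfies every constraint, so the LP is feasible.
Direction d = (0, 1): for each constraint row a, a·d ≤ 0 —
  (4)(0) + (-3)(1) = -3 ≤ 0
  (1)(0) + (-1)(1) = -1 ≤ 0
  (3)(0) + (0)(1) = 0 ≤ 0
  (0)(0) + (-2)(1) = -2 ≤ 0
and d ≥ 0, so (0, 3) + t·d stays feasible for every t ≥ 0. Along this ray z = -2u - 7v changes by -7 per unit t, so z → −∞.

Unbounded: there is a feasible ray along which z → −∞.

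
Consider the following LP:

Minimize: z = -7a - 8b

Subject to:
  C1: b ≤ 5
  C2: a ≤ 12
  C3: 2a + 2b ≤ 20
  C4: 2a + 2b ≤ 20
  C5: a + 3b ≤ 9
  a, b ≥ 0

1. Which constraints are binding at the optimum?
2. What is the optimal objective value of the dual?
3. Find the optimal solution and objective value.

1. C5, b ≥ 0
2. -63 (by strong duality, equal to the primal optimum)
3. a = 9, b = 0, z = -63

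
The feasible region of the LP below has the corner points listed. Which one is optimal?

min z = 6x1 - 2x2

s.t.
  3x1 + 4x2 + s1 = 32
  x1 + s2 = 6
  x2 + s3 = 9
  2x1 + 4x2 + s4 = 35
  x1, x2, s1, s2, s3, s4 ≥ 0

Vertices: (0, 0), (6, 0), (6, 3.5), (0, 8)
Evaluating z = 6x1 - 2x2 at each vertex:
  (0, 0): z = 0
  (6, 0): z = 36
  (6, 3.5): z = 29
  (0, 8): z = -16

The smallest value is z = -16, attained at (0, 8).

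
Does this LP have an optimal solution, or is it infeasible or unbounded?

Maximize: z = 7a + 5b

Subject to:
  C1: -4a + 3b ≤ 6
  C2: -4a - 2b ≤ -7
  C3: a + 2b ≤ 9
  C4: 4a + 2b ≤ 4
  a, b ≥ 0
C4 requires 4a + 2b ≤ 4, while C2 (-4a - 2b ≤ -7) is equivalent to 4a + 2b ≥ 7. Together they would need 7 ≤ 4a + 2b ≤ 4, which is impossible since 7 > 4. No point satisfies all constraints.

Infeasible: no point satisfies all constraints simultaneously.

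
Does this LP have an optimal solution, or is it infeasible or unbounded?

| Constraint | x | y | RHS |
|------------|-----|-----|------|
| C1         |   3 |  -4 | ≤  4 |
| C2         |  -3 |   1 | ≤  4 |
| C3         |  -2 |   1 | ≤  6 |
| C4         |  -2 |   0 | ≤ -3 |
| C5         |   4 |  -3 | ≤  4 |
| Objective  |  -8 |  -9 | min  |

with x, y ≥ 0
Feasible point: (2, 2) satisfies every constraint, so the LP is feasible.
Direction d = (1, 2): for each constraint row a, a·d ≤ 0 —
  (3)(1) + (-4)(2) = -5 ≤ 0
  (-3)(1) + (1)(2) = -1 ≤ 0
  (-2)(1) + (1)(2) = 0 ≤ 0
  (-2)(1) + (0)(2) = -2 ≤ 0
  (4)(1) + (-3)(2) = -2 ≤ 0
and d ≥ 0, so (2, 2) + t·d stays feasible for every t ≥ 0. Along this ray z = -8x - 9y changes by -26 per unit t, so z → −∞.

Unbounded: there is a feasible ray along which z → −∞.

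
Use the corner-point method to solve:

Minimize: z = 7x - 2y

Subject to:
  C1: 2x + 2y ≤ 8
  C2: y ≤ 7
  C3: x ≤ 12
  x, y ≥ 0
x = 0, y = 4, z = -8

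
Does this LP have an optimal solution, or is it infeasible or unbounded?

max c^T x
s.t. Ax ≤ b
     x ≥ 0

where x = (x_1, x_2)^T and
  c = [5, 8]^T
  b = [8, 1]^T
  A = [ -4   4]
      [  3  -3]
Feasible point: (0, 0) satisfies every constraint, so the LP is feasible.
Direction d = (1, 1): for each constraint row a, a·d ≤ 0 —
  (-4)(1) + (4)(1) = 0 ≤ 0
  (3)(1) + (-3)(1) = 0 ≤ 0
and d ≥ 0, so (0, 0) + t·d stays feasible for every t ≥ 0. Along this ray z = 5x_1 + 8x_2 changes by 13 per unit t, so z → +∞.

Unbounded: there is a feasible ray along which z → +∞.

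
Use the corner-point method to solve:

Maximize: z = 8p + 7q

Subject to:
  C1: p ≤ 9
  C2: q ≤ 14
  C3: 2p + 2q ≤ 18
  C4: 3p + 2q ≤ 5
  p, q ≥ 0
Each vertex is the intersection of two constraint boundaries that also satisfies all remaining constraints:
  p = 0 and q = 0 → (0, 0)
  3p + 2q = 5 and q = 0 → (1.667, 0)
  3p + 2q = 5 and p = 0 → (0, 2.5)

Evaluating z = 8p + 7q at each vertex:
  (0, 0): z = 0
  (1.667, 0): z = 13.33
  (0, 2.5): z = 17.5

The maximum is at (0, 2.5) with z = 17.5.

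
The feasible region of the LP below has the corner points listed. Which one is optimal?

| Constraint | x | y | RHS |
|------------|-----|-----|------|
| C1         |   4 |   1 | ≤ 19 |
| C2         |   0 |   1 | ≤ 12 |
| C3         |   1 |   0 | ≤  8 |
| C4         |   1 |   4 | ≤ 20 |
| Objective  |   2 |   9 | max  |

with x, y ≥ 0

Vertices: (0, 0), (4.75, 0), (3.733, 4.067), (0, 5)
Evaluating z = 2x + 9y at each vertex:
  (0, 0): z = 0
  (4.75, 0): z = 9.5
  (3.733, 4.067): z = 44.07
  (0, 5): z = 45

The largest value is z = 45, attained at (0, 5).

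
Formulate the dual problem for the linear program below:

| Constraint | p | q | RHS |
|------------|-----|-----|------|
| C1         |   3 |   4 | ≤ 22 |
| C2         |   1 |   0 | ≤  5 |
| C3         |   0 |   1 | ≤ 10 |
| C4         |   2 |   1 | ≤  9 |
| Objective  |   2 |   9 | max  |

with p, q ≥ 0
Minimize: z = 22y1 + 5y2 + 10y3 + 9y4

Subject to:
  C1: -3y1 - y2 - 2y4 ≤ -2
  C2: -4y1 - y3 - y4 ≤ -9
  y1, y2, y3, y4 ≥ 0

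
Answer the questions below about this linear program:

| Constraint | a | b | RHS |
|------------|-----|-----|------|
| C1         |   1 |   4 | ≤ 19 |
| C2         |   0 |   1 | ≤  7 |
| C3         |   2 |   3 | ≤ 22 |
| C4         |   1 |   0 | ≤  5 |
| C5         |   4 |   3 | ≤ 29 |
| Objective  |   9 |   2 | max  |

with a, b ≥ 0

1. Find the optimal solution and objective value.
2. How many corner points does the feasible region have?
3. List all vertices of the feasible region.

1. a = 5, b = 3, z = 51
2. 5
3. (0, 0), (5, 0), (5, 3), (4.538, 3.615), (0, 4.75)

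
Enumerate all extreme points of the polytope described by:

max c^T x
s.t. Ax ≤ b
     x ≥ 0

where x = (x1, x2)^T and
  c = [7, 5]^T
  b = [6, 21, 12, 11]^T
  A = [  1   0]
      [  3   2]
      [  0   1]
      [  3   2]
Each vertex is the intersection of two constraint boundaries that also satisfies all remaining constraints:
  x1 = 0 and x2 = 0 → (0, 0)
  3x1 + 2x2 = 11 and x2 = 0 → (3.667, 0)
  3x1 + 2x2 = 11 and x1 = 0 → (0, 5.5)

Vertices: (0, 0), (3.667, 0), (0, 5.5)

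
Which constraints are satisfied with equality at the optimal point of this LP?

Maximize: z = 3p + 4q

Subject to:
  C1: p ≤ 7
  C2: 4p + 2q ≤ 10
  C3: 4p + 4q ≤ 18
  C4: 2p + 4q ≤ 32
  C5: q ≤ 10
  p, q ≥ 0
Optimal: p = 0, q = 4.5
Binding: C3, p ≥ 0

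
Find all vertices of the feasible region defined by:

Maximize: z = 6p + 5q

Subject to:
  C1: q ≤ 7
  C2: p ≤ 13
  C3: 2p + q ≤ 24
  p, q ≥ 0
Each vertex is the intersection of two constraint boundaries that also satisfies all remaining constraints:
  p = 0 and q = 0 → (0, 0)
  2p + q = 24 and q = 0 → (12, 0)
  q = 7 and 2p + q = 24 → (8.5, 7)
  q = 7 and p = 0 → (0, 7)

Vertices: (0, 0), (12, 0), (8.5, 7), (0, 7)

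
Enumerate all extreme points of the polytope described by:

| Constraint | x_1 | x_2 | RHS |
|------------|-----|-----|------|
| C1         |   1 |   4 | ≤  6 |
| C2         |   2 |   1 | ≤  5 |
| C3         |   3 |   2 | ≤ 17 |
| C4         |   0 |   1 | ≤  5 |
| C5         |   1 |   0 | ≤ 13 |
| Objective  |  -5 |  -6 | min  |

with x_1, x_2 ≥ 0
Each vertex is the intersection of two constraint boundaries that also satisfies all remaining constraints:
  x_1 = 0 and x_2 = 0 → (0, 0)
  2x_1 + x_2 = 5 and x_2 = 0 → (2.5, 0)
  x_1 + 4x_2 = 6 and 2x_1 + x_2 = 5 → (2, 1)
  x_1 + 4x_2 = 6 and x_1 = 0 → (0, 1.5)

Vertices: (0, 0), (2.5, 0), (2, 1), (0, 1.5)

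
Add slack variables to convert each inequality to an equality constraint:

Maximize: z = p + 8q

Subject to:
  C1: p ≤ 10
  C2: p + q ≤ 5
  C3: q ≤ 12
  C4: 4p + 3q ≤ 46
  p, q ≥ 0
max z = p + 8q

s.t.
  p + s1 = 10
  p + q + s2 = 5
  q + s3 = 12
  4p + 3q + s4 = 46
  p, q, s1, s2, s3, s4 ≥ 0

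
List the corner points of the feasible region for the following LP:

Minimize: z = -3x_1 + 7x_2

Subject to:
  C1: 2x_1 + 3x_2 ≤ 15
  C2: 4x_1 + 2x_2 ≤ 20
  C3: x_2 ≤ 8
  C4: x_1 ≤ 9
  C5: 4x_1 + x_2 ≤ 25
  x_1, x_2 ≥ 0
Each vertex is the intersection of two constraint boundaries that also satisfies all remaining constraints:
  x_1 = 0 and x_2 = 0 → (0, 0)
  4x_1 + 2x_2 = 20 and x_2 = 0 → (5, 0)
  2x_1 + 3x_2 = 15 and 4x_1 + 2x_2 = 20 → (3.75, 2.5)
  2x_1 + 3x_2 = 15 and x_1 = 0 → (0, 5)

Vertices: (0, 0), (5, 0), (3.75, 2.5), (0, 5)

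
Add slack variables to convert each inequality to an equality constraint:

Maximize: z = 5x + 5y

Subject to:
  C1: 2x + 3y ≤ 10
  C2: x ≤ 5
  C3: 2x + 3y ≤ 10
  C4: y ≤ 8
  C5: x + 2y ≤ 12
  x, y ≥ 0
max z = 5x + 5y

s.t.
  2x + 3y + s1 = 10
  x + s2 = 5
  2x + 3y + s3 = 10
  y + s4 = 8
  x + 2y + s5 = 12
  x, y, s1, s2, s3, s4, s5 ≥ 0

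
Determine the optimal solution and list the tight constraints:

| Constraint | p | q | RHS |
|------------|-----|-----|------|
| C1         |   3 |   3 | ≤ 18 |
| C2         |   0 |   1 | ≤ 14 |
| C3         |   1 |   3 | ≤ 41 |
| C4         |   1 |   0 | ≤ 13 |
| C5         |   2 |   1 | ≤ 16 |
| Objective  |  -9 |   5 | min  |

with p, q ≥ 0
Optimal: p = 6, q = 0
Slack at optimum:
  C1: slack = 0 (binding)
  C2: slack = 14
  C3: slack = 35
  C4: slack = 7
  C5: slack = 4
  p ≥ 0: p = 6
  q ≥ 0: q = 0 (binding)
Binding constraints: C1, q ≥ 0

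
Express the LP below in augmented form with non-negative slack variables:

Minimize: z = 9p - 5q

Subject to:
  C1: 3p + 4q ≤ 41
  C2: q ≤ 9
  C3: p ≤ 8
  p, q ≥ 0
min z = 9p - 5q

s.t.
  3p + 4q + s1 = 41
  q + s2 = 9
  p + s3 = 8
  p, q, s1, s2, s3 ≥ 0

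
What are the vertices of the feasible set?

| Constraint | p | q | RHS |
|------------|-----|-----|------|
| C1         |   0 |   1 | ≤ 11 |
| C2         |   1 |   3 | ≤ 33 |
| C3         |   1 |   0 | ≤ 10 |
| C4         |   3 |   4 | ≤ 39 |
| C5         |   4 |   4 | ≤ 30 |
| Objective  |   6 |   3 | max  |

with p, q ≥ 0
Each vertex is the intersection of two constraint boundaries that also satisfies all remaining constraints:
  p = 0 and q = 0 → (0, 0)
  4p + 4q = 30 and q = 0 → (7.5, 0)
  4p + 4q = 30 and p = 0 → (0, 7.5)

Vertices: (0, 0), (7.5, 0), (0, 7.5)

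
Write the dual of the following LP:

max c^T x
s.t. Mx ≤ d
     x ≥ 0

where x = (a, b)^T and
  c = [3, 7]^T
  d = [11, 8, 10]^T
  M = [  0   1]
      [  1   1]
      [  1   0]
Minimize: z = 11y1 + 8y2 + 10y3

Subject to:
  C1: -y2 - y3 ≤ -3
  C2: -y1 - y2 ≤ -7
  y1, y2, y3 ≥ 0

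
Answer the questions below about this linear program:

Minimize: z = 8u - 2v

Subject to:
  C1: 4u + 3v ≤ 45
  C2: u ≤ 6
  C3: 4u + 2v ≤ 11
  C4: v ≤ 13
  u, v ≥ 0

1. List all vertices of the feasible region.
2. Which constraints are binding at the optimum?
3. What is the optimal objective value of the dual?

1. (0, 0), (2.75, 0), (0, 5.5)
2. C3, u ≥ 0
3. -11 (by strong duality, equal to the primal optimum)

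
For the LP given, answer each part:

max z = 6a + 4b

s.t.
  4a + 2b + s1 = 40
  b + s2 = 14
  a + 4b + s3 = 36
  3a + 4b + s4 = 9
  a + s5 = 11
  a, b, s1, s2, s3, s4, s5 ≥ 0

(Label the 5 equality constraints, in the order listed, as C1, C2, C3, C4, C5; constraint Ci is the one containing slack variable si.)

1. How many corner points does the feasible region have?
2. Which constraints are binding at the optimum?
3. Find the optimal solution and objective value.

1. 3
2. C4, b ≥ 0
3. a = 3, b = 0, z = 18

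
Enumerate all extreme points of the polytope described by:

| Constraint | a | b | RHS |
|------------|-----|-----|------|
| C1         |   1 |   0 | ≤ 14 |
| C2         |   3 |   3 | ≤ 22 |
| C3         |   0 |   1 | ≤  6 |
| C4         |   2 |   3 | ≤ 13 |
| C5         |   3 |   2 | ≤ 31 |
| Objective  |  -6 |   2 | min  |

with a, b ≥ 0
Each vertex is the intersection of two constraint boundaries that also satisfies all remaining constraints:
  a = 0 and b = 0 → (0, 0)
  2a + 3b = 13 and b = 0 → (6.5, 0)
  2a + 3b = 13 and a = 0 → (0, 4.333)

Vertices: (0, 0), (6.5, 0), (0, 4.333)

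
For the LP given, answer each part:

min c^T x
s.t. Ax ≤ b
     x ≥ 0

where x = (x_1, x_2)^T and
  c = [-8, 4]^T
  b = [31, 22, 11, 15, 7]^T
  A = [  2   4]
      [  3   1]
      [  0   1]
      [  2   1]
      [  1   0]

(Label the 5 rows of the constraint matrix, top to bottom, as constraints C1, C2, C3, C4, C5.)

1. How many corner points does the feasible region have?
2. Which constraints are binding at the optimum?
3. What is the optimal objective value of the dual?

1. 5
2. C5, x_2 ≥ 0
3. -56 (by strong duality, equal to the primal optimum)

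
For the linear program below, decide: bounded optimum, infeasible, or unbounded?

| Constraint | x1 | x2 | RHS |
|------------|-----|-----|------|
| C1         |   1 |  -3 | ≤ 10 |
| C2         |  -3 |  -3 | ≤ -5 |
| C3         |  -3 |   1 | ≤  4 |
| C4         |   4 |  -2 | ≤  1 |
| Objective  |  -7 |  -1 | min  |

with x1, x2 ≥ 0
Feasible point: (0, 2) satisfies every constraint, so the LP is feasible.
Direction d = (1, 3): for each constraint row a, a·d ≤ 0 —
  (1)(1) + (-3)(3) = -8 ≤ 0
  (-3)(1) + (-3)(3) = -12 ≤ 0
  (-3)(1) + (1)(3) = 0 ≤ 0
  (4)(1) + (-2)(3) = -2 ≤ 0
and d ≥ 0, so (0, 2) + t·d stays feasible for every t ≥ 0. Along this ray z = -7x1 - x2 changes by -10 per unit t, so z → −∞.

Unbounded: there is a feasible ray along which z → −∞.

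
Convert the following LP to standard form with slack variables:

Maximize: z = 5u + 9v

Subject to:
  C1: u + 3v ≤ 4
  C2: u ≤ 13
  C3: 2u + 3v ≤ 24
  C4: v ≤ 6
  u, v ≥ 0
max z = 5u + 9v

s.t.
  u + 3v + s1 = 4
  u + s2 = 13
  2u + 3v + s3 = 24
  v + s4 = 6
  u, v, s1, s2, s3, s4 ≥ 0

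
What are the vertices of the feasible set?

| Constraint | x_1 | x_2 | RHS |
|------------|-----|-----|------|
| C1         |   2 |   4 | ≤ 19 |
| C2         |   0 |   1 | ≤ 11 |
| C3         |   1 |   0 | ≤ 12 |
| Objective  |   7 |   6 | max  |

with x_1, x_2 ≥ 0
Each vertex is the intersection of two constraint boundaries that also satisfies all remaining constraints:
  x_1 = 0 and x_2 = 0 → (0, 0)
  2x_1 + 4x_2 = 19 and x_2 = 0 → (9.5, 0)
  2x_1 + 4x_2 = 19 and x_1 = 0 → (0, 4.75)

Vertices: (0, 0), (9.5, 0), (0, 4.75)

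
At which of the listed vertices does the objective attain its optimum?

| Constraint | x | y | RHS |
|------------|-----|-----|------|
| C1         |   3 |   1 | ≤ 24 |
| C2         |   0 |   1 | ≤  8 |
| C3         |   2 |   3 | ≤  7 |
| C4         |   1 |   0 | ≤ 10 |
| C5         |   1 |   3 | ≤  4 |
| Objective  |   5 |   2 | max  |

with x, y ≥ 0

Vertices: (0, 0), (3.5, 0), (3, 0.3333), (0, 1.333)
Evaluating z = 5x + 2y at each vertex:
  (0, 0): z = 0
  (3.5, 0): z = 17.5
  (3, 0.3333): z = 15.67
  (0, 1.333): z = 2.667

The largest value is z = 17.5, attained at (3.5, 0).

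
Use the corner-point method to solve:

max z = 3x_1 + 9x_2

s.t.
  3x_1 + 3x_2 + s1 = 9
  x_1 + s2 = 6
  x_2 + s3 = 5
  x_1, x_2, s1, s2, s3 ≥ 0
x_1 = 0, x_2 = 3, z = 27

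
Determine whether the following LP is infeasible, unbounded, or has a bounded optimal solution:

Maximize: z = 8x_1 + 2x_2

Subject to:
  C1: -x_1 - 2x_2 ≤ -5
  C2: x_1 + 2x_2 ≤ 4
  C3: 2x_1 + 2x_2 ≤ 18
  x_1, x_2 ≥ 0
C2 requires x_1 + 2x_2 ≤ 4, while C1 (-x_1 - 2x_2 ≤ -5) is equivalent to x_1 + 2x_2 ≥ 5. Together they would need 5 ≤ x_1 + 2x_2 ≤ 4, which is impossible since 5 > 4. No point satisfies all constraints.

The feasible region is empty; the LP is infeasible.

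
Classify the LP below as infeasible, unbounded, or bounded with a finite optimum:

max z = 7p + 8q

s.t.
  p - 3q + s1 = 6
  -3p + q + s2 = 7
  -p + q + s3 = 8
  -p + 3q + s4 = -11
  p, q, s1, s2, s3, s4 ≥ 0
The row p - 3q + s1 = 6 with s1 ≥ 0 requires p - 3q ≤ 6, while the row -p + 3q + s4 = -11 with s4 ≥ 0 is equivalent to p - 3q ≥ 11. Together they would need 11 ≤ p - 3q ≤ 6, which is impossible since 11 > 6. No point satisfies all constraints.

Infeasible: no point satisfies all constraints simultaneously.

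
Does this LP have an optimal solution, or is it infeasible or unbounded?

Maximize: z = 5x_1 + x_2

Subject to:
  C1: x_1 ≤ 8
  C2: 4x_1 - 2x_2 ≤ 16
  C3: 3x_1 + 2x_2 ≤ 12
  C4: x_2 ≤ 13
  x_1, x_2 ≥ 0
The point (4, 0) satisfies every constraint, so the LP is feasible; the constraints give x_1 ≤ 8 and x_2 ≤ 13, which with x_1, x_2 ≥ 0 keep the feasible region inside a bounded box. A feasible, bounded LP attains a finite optimum at a vertex.

Evaluating z = 5x_1 + x_2 at each vertex:
  (0, 0): z = 0
  (4, 0): z = 20
  (0, 6): z = 6

Feasible with finite optimum z* = 20 at (4, 0).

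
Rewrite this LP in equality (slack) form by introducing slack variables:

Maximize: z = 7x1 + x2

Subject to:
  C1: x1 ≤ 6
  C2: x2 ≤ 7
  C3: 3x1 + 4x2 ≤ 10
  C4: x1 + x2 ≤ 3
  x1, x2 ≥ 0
max z = 7x1 + x2

s.t.
  x1 + s1 = 6
  x2 + s2 = 7
  3x1 + 4x2 + s3 = 10
  x1 + x2 + s4 = 3
  x1, x2, s1, s2, s3, s4 ≥ 0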